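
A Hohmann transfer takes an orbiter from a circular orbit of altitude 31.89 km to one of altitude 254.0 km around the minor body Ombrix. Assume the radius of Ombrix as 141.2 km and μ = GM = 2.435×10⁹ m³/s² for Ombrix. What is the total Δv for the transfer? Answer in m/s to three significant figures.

Δv_total ≈ 38.5 m/s

r₁ = 141.2 + 31.89 = 173.09 km = 1.7309×10⁵ m.
r₂ = 141.2 + 254.0 = 395.20 km = 3.9520×10⁵ m.
Transfer ellipse a_t = (r₁ + r₂)/2 = 2.841×10⁵ m.
At r₁: circular v_c1 = √(μ/r₁) = 118.6 m/s; transfer-periapsis v_p = √[μ(2/r₁ − 1/a_t)] = 139.9 m/s.
Δv₁ = v_p − v_c1 = 21.27 m/s.
At r₂: circular v_c2 = √(μ/r₂) = 78.49 m/s; transfer-apoapsis v_a = √[μ(2/r₂ − 1/a_t)] = 61.26 m/s.
Δv₂ = v_c2 − v_a = 17.23 m/s.
Total Δv = Δv₁ + Δv₂ = 38.50 m/s.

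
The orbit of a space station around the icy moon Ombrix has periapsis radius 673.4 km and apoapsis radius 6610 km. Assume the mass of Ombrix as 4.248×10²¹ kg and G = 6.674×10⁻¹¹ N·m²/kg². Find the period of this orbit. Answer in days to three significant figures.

μ = GM = 6.674×10⁻¹¹ × 4.248×10²¹ = 2.835×10¹¹ m³/s².
Semi-major axis a = (r_p + r_a)/2 = (673.40 + 6610.0)/2 = 3641.7 km = 3.642×10⁶ m.
By Kepler's third law T = 2π√(a³/μ) = 2π × 1.305×10⁴ = 8.201×10⁴ s.
= 0.9492 days.

T ≈ 0.949 days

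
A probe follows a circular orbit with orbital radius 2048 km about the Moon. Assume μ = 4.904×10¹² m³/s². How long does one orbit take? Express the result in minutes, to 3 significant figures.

r = 2048 km = 2.048×10⁶ m.
Kepler's third law: T = 2π√(r³/μ) = 2π√((2.048×10⁶)³ / 4.904×10¹²).
r³/μ = 1.752×10⁶ s², so T = 2π × 1.323×10³ = 8.316×10³ s.
Converting: 8.316×10³ s ÷ 60.00 = 138.6 minutes.

T ≈ 139 minutes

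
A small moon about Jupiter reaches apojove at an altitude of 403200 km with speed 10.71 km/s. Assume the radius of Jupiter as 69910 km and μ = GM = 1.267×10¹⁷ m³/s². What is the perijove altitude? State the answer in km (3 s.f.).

r_a = 69910 + 403200 = 4.7311×10⁵ km = 4.731×10⁸ m.
Specific energy ε = v²/2 − μ/r = -2.105×10⁸ J/kg, so a = −μ/(2ε) = 3.010×10⁸ m.
The apsides satisfy r_p + r_a = 2a, so the perijove radius is 2a − r_a = 1.289×10⁸ m = 1.2893×10⁵ km.
Perijove altitude = 1.2893×10⁵ − 69910 = 59022 km.

perijove altitude ≈ 59000 km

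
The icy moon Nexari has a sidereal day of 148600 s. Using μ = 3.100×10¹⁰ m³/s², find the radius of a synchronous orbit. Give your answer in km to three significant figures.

A synchronous orbit has period T, so by Kepler's third law a = (μT²/4π²)^(1/3).
μT²/4π² = 3.100×10¹⁰ × (1.486×10⁵)² / 39.48 = 1.734×10¹⁹ m³.
a = 2.588×10⁶ m = 2588.3 km.

r_sync ≈ 2590 km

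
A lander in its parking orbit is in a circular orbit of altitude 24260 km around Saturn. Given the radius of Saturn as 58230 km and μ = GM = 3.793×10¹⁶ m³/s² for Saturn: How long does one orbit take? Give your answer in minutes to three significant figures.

r = 58230 + 24260 = 82490 km = 8.2490×10⁷ m.
Kepler's third law: T = 2π√(r³/μ) = 2π√((8.249×10⁷)³ / 3.793×10¹⁶).
r³/μ = 1.480×10⁷ s², so T = 2π × 3.847×10³ = 2.417×10⁴ s.
Converting: 2.417×10⁴ s ÷ 60.00 = 402.8 minutes.

T ≈ 403 minutes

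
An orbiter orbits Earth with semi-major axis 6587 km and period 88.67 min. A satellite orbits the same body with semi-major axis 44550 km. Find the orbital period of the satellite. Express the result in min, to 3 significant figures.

T₂ ≈ 1560 min

Kepler's third law: T² ∝ a³, so T₂ = T₁ (a₂/a₁)^(3/2).
a₂/a₁ = 6.763, (a₂/a₁)^(3/2) = 17.59.
T₂ = 88.67 × 17.59 = 1560 min.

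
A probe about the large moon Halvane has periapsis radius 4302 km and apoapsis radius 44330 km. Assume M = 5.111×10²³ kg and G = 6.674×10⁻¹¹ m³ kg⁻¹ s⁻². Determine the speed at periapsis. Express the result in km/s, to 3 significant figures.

μ = GM = 6.674×10⁻¹¹ × 5.111×10²³ = 3.411×10¹³ m³/s².
Semi-major axis a = (r_p + r_a)/2 = 24316 km = 2.432×10⁷ m.
Vis-viva: v² = μ(2/r − 1/a) = 3.411×10¹³ × (4.649×10⁻⁷ − 4.113×10⁻⁸) = 1.446×10⁷ m²/s².
v = 3802 m/s = 3.802 km/s.

v ≈ 3.80 km/s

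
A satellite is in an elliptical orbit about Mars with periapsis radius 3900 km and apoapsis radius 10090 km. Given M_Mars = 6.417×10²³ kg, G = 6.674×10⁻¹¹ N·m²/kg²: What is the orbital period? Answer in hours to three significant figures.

T ≈ 4.93 hours

μ = GM = 6.674×10⁻¹¹ × 6.417×10²³ = 4.283×10¹³ m³/s².
Semi-major axis a = (r_p + r_a)/2 = (3900.0 + 10090)/2 = 6995.0 km = 6.995×10⁶ m.
By Kepler's third law T = 2π√(a³/μ) = 2π × 2.827×10³ = 1.776×10⁴ s.
= 4.934 hours.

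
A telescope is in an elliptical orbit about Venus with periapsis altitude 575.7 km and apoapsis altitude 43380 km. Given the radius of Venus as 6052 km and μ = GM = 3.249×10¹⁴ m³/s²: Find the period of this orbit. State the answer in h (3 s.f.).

r_p = 6052 + 575.7 = 6627.7 km = 6.6277×10⁶ m.
r_a = 6052 + 43380 = 49432 km = 4.9432×10⁷ m.
Semi-major axis a = (r_p + r_a)/2 = (6627.7 + 49432)/2 = 28030 km = 2.803×10⁷ m.
By Kepler's third law T = 2π√(a³/μ) = 2π × 8.233×10³ = 5.173×10⁴ s.
= 14.37 h.

T ≈ 14.4 h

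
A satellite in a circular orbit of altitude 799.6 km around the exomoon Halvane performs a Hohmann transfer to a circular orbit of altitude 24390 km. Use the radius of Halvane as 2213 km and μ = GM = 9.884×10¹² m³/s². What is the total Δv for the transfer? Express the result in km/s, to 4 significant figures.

r₁ = 2213 + 799.6 = 3012.6 km = 3.0126×10⁶ m.
r₂ = 2213 + 24390 = 26603 km = 2.6603×10⁷ m.
Transfer ellipse a_t = (r₁ + r₂)/2 = 1.481×10⁷ m.
At r₁: circular v_c1 = √(μ/r₁) = 1811 m/s; transfer-periapsis v_p = √[μ(2/r₁ − 1/a_t)] = 2428 m/s.
Δv₁ = v_p − v_c1 = 616.5 m/s.
At r₂: circular v_c2 = √(μ/r₂) = 609.5 m/s; transfer-apoapsis v_a = √[μ(2/r₂ − 1/a_t)] = 274.9 m/s.
Δv₂ = v_c2 − v_a = 334.6 m/s.
Total Δv = Δv₁ + Δv₂ = 951.1 m/s = 0.9511 km/s.

Δv_total ≈ 0.9511 km/s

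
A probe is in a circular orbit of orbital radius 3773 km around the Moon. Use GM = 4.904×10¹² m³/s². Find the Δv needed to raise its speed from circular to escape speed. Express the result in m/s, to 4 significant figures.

r = 3773 km = 3.773×10⁶ m.
Circular speed v_c = √(μ/r) = 1140 m/s.
Escape speed v_esc = √(2μ/r) = √2 × v_c = 1612 m/s.
Δv = v_esc − v_c = 472.2 m/s.

Δv ≈ 472.2 m/s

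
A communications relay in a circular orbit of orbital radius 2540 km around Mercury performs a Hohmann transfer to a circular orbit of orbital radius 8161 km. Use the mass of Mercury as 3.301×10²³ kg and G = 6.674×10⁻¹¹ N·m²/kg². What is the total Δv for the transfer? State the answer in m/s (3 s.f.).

Δv_total ≈ 1200 m/s

μ = GM = 6.674×10⁻¹¹ × 3.301×10²³ = 2.203×10¹³ m³/s².
r₁ = 2540 km = 2.540×10⁶ m.
r₂ = 8161 km = 8.161×10⁶ m.
Transfer ellipse a_t = (r₁ + r₂)/2 = 5.350×10⁶ m.
At r₁: circular v_c1 = √(μ/r₁) = 2945 m/s; transfer-periherm v_p = √[μ(2/r₁ − 1/a_t)] = 3637 m/s.
Δv₁ = v_p − v_c1 = 692.2 m/s.
At r₂: circular v_c2 = √(μ/r₂) = 1643 m/s; transfer-apoherm v_a = √[μ(2/r₂ − 1/a_t)] = 1132 m/s.
Δv₂ = v_c2 − v_a = 511.0 m/s.
Total Δv = Δv₁ + Δv₂ = 1203 m/s.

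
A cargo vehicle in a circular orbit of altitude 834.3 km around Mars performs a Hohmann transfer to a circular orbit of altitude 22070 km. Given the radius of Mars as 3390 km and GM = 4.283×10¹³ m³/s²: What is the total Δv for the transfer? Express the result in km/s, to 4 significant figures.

Δv_total ≈ 1.591 km/s

r₁ = 3390 + 834.3 = 4224.3 km = 4.2243×10⁶ m.
r₂ = 3390 + 22070 = 25460 km = 2.5460×10⁷ m.
Transfer ellipse a_t = (r₁ + r₂)/2 = 1.484×10⁷ m.
At r₁: circular v_c1 = √(μ/r₁) = 3184 m/s; transfer-periapsis v_p = √[μ(2/r₁ − 1/a_t)] = 4170 m/s.
Δv₁ = v_p − v_c1 = 986.2 m/s.
At r₂: circular v_c2 = √(μ/r₂) = 1297 m/s; transfer-apoapsis v_a = √[μ(2/r₂ − 1/a_t)] = 691.9 m/s.
Δv₂ = v_c2 − v_a = 605.1 m/s.
Total Δv = Δv₁ + Δv₂ = 1591 m/s = 1.591 km/s.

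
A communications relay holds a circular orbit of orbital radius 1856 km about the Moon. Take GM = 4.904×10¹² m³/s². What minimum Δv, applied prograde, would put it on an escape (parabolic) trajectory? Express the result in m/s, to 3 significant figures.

r = 1856 km = 1.856×10⁶ m.
Circular speed v_c = √(μ/r) = 1625 m/s.
Escape speed v_esc = √(2μ/r) = √2 × v_c = 2299 m/s.
Δv = v_esc − v_c = 673.3 m/s.

Δv ≈ 673 m/s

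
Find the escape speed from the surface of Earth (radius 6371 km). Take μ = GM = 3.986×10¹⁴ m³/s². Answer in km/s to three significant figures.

v_esc ≈ 11.2 km/s

r = R = 6.371×10⁶ m.
Escape speed v_esc = √(2μ/r) = √(2 × 3.986×10¹⁴ / 6.371×10⁶) = √(1.251×10⁸) = 11190 m/s.
= 11.19 km/s.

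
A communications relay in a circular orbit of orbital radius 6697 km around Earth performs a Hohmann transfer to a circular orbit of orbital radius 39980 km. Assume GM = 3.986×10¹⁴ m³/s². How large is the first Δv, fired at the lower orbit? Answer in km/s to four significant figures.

r₁ = 6697 km = 6.697×10⁶ m.
r₂ = 39980 km = 3.998×10⁷ m.
Transfer ellipse a_t = (r₁ + r₂)/2 = 2.334×10⁷ m.
At r₁: circular v_c1 = √(μ/r₁) = 7715 m/s; transfer-perigee v_p = √[μ(2/r₁ − 1/a_t)] = 10100 m/s.
Δv₁ = v_p − v_c1 = 2383 m/s.
= 2.383 km/s.

Δv ≈ 2.383 km/s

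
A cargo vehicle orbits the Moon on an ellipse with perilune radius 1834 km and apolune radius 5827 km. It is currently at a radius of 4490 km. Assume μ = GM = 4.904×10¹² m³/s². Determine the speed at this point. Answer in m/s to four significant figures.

v ≈ 950.9 m/s

Semi-major axis a = (r_p + r_a)/2 = 3830.5 km = 3.830×10⁶ m.
Vis-viva: v² = μ(2/r − 1/a) = 4.904×10¹² × (4.454×10⁻⁷ − 2.611×10⁻⁷) = 9.042×10⁵ m²/s².
v = 950.9 m/s.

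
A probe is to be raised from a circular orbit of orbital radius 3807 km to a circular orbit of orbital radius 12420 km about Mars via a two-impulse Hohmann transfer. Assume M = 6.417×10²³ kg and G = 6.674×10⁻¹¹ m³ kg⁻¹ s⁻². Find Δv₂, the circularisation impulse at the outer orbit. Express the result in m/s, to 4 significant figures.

Δv ≈ 584.9 m/s

μ = GM = 6.674×10⁻¹¹ × 6.417×10²³ = 4.283×10¹³ m³/s².
r₁ = 3807 km = 3.807×10⁶ m.
r₂ = 12420 km = 1.242×10⁷ m.
Transfer ellipse a_t = (r₁ + r₂)/2 = 8.114×10⁶ m.
At r₁: circular v_c1 = √(μ/r₁) = 3354 m/s; transfer-periapsis v_p = √[μ(2/r₁ − 1/a_t)] = 4150 m/s.
At r₂: circular v_c2 = √(μ/r₂) = 1857 m/s; transfer-apoapsis v_a = √[μ(2/r₂ − 1/a_t)] = 1272 m/s.
Δv₂ = v_c2 − v_a = 584.9 m/s.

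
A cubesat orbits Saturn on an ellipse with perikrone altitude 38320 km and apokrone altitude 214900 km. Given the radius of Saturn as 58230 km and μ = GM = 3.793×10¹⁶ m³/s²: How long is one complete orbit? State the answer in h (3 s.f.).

T ≈ 22.5 h

r_p = 58230 + 38320 = 96550 km = 9.6550×10⁷ m.
r_a = 58230 + 214900 = 273130 km = 2.7313×10⁸ m.
Semi-major axis a = (r_p + r_a)/2 = (96550 + 2.7313×10⁵)/2 = 1.8484×10⁵ km = 1.848×10⁸ m.
By Kepler's third law T = 2π√(a³/μ) = 2π × 1.290×10⁴ = 8.107×10⁴ s.
= 22.52 h.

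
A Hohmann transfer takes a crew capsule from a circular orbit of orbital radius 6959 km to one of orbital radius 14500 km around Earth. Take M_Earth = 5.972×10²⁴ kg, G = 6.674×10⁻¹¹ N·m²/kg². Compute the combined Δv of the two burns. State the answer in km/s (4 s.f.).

Δv_total ≈ 2.250 km/s

μ = GM = 6.674×10⁻¹¹ × 5.972×10²⁴ = 3.986×10¹⁴ m³/s².
r₁ = 6959 km = 6.959×10⁶ m.
r₂ = 14500 km = 1.450×10⁷ m.
Transfer ellipse a_t = (r₁ + r₂)/2 = 1.073×10⁷ m.
At r₁: circular v_c1 = √(μ/r₁) = 7568 m/s; transfer-perigee v_p = √[μ(2/r₁ − 1/a_t)] = 8798 m/s.
Δv₁ = v_p − v_c1 = 1230 m/s.
At r₂: circular v_c2 = √(μ/r₂) = 5243 m/s; transfer-apogee v_a = √[μ(2/r₂ − 1/a_t)] = 4222 m/s.
Δv₂ = v_c2 − v_a = 1021 m/s.
Total Δv = Δv₁ + Δv₂ = 2250 m/s = 2.250 km/s.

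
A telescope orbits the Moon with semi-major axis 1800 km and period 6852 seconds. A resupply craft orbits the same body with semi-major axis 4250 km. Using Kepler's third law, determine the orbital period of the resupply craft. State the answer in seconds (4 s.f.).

T₂ ≈ 24860 seconds

Kepler's third law: T² ∝ a³, so T₂ = T₁ (a₂/a₁)^(3/2).
a₂/a₁ = 2.361, (a₂/a₁)^(3/2) = 3.628.
T₂ = 6852 × 3.628 = 24860 seconds.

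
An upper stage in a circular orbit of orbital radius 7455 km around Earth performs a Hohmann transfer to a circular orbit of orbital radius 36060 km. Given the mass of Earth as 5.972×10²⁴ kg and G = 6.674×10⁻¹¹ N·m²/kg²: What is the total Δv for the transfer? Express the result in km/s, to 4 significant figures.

Δv_total ≈ 3.480 km/s

μ = GM = 6.674×10⁻¹¹ × 5.972×10²⁴ = 3.986×10¹⁴ m³/s².
r₁ = 7455 km = 7.455×10⁶ m.
r₂ = 36060 km = 3.606×10⁷ m.
Transfer ellipse a_t = (r₁ + r₂)/2 = 2.176×10⁷ m.
At r₁: circular v_c1 = √(μ/r₁) = 7312 m/s; transfer-perigee v_p = √[μ(2/r₁ − 1/a_t)] = 9413 m/s.
Δv₁ = v_p − v_c1 = 2101 m/s.
At r₂: circular v_c2 = √(μ/r₂) = 3325 m/s; transfer-apogee v_a = √[μ(2/r₂ − 1/a_t)] = 1946 m/s.
Δv₂ = v_c2 − v_a = 1379 m/s.
Total Δv = Δv₁ + Δv₂ = 3480 m/s = 3.480 km/s.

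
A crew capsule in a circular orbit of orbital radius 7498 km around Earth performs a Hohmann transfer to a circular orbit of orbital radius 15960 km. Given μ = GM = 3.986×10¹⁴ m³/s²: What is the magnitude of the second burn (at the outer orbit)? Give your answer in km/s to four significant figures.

r₁ = 7498 km = 7.498×10⁶ m.
r₂ = 15960 km = 1.596×10⁷ m.
Transfer ellipse a_t = (r₁ + r₂)/2 = 1.173×10⁷ m.
At r₁: circular v_c1 = √(μ/r₁) = 7291 m/s; transfer-perigee v_p = √[μ(2/r₁ − 1/a_t)] = 8505 m/s.
At r₂: circular v_c2 = √(μ/r₂) = 4997 m/s; transfer-apogee v_a = √[μ(2/r₂ − 1/a_t)] = 3996 m/s.
Δv₂ = v_c2 − v_a = 1002 m/s.
= 1.002 km/s.

Δv ≈ 1.002 km/s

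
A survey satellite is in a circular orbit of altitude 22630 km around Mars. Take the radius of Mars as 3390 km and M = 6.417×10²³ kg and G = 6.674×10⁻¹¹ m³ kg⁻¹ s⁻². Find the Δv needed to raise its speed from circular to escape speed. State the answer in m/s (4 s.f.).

μ = GM = 6.674×10⁻¹¹ × 6.417×10²³ = 4.283×10¹³ m³/s².
r = 3390 + 22630 = 26020 km = 2.6020×10⁷ m.
Circular speed v_c = √(μ/r) = 1283 m/s.
Escape speed v_esc = √(2μ/r) = √2 × v_c = 1814 m/s.
Δv = v_esc − v_c = 531.4 m/s.

Δv ≈ 531.4 m/s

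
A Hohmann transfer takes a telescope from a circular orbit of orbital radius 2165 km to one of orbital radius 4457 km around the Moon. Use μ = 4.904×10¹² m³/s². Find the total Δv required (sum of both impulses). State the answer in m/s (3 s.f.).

r₁ = 2165 km = 2.165×10⁶ m.
r₂ = 4457 km = 4.457×10⁶ m.
Transfer ellipse a_t = (r₁ + r₂)/2 = 3.311×10⁶ m.
At r₁: circular v_c1 = √(μ/r₁) = 1505 m/s; transfer-perilune v_p = √[μ(2/r₁ − 1/a_t)] = 1746 m/s.
Δv₁ = v_p − v_c1 = 241.1 m/s.
At r₂: circular v_c2 = √(μ/r₂) = 1049 m/s; transfer-apolune v_a = √[μ(2/r₂ − 1/a_t)] = 848.2 m/s.
Δv₂ = v_c2 − v_a = 200.7 m/s.
Total Δv = Δv₁ + Δv₂ = 441.9 m/s.

Δv_total ≈ 442 m/s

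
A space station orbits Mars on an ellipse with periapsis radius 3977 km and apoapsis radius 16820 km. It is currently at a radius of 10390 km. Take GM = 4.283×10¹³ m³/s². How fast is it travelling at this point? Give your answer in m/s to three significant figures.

Semi-major axis a = (r_p + r_a)/2 = 10398 km = 1.040×10⁷ m.
Vis-viva: v² = μ(2/r − 1/a) = 4.283×10¹³ × (1.925×10⁻⁷ − 9.617×10⁻⁸) = 4.126×10⁶ m²/s².
v = 2031 m/s.

v ≈ 2030 m/s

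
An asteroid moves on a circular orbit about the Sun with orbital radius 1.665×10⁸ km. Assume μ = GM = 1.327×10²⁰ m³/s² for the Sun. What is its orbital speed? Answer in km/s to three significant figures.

v ≈ 28.2 km/s

r = 1.665×10⁸ km = 1.665×10¹¹ m.
For a circular orbit v = √(μ/r) = √(1.327×10²⁰ / 1.665×10¹¹) = √(7.970×10⁸) = 28230 m/s.
That is 28.23 km/s.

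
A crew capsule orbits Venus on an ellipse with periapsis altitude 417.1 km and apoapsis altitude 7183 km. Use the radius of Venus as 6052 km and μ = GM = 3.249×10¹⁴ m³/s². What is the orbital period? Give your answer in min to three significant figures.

T ≈ 180 min

r_p = 6052 + 417.1 = 6469.1 km = 6.4691×10⁶ m.
r_a = 6052 + 7183 = 13235 km = 1.3235×10⁷ m.
Semi-major axis a = (r_p + r_a)/2 = (6469.1 + 13235)/2 = 9852.0 km = 9.852×10⁶ m.
By Kepler's third law T = 2π√(a³/μ) = 2π × 1.716×10³ = 1.078×10⁴ s.
= 179.7 min.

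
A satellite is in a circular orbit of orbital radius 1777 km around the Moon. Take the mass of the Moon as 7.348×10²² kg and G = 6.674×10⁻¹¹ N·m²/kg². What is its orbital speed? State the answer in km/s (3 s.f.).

v ≈ 1.66 km/s

μ = GM = 6.674×10⁻¹¹ × 7.348×10²² = 4.904×10¹² m³/s².
r = 1777 km = 1.777×10⁶ m.
For a circular orbit v = √(μ/r) = √(4.904×10¹² / 1.777×10⁶) = √(2.760×10⁶) = 1661 m/s.
That is 1.661 km/s.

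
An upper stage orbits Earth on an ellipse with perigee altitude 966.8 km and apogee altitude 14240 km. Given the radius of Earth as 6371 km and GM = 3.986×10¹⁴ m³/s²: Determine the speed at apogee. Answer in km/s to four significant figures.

v ≈ 3.187 km/s

r_p = 6371 + 966.8 = 7337.8 km = 7.3378×10⁶ m.
r_a = 6371 + 14240 = 20611 km = 2.0611×10⁷ m.
Semi-major axis a = (r_p + r_a)/2 = 13974 km = 1.397×10⁷ m.
Vis-viva: v² = μ(2/r − 1/a) = 3.986×10¹⁴ × (9.704×10⁻⁸ − 7.156×10⁻⁸) = 1.015×10⁷ m²/s².
v = 3187 m/s = 3.187 km/s.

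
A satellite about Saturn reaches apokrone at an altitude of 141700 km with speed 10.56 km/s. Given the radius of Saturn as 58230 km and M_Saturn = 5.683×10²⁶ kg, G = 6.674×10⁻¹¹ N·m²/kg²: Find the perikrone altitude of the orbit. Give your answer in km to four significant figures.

μ = GM = 6.674×10⁻¹¹ × 5.683×10²⁶ = 3.793×10¹⁶ m³/s².
r_a = 58230 + 141700 = 1.9993×10⁵ km = 1.999×10⁸ m.
Specific energy ε = v²/2 − μ/r = -1.340×10⁸ J/kg, so a = −μ/(2ε) = 1.416×10⁸ m.
The apsides satisfy r_p + r_a = 2a, so the perikrone radius is 2a − r_a = 8.322×10⁷ m = 83220 km.
Perikrone altitude = 83220 − 58230 = 24990 km.

perikrone altitude ≈ 24990 km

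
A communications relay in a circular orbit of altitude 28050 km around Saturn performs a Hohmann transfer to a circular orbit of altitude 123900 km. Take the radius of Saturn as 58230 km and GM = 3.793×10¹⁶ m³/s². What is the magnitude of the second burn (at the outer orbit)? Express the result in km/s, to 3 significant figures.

Δv ≈ 2.86 km/s

r₁ = 58230 + 28050 = 86280 km = 8.6280×10⁷ m.
r₂ = 58230 + 123900 = 182130 km = 1.8213×10⁸ m.
Transfer ellipse a_t = (r₁ + r₂)/2 = 1.342×10⁸ m.
At r₁: circular v_c1 = √(μ/r₁) = 20970 m/s; transfer-perikrone v_p = √[μ(2/r₁ − 1/a_t)] = 24430 m/s.
At r₂: circular v_c2 = √(μ/r₂) = 14430 m/s; transfer-apokrone v_a = √[μ(2/r₂ − 1/a_t)] = 11570 m/s.
Δv₂ = v_c2 − v_a = 2860 m/s.
= 2.860 km/s.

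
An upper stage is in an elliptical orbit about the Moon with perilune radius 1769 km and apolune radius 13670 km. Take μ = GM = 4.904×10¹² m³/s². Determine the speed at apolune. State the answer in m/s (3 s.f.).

v ≈ 287 m/s

Semi-major axis a = (r_p + r_a)/2 = 7719.5 km = 7.720×10⁶ m.
Vis-viva: v² = μ(2/r − 1/a) = 4.904×10¹² × (1.463×10⁻⁷ − 1.295×10⁻⁷) = 8.221×10⁴ m²/s².
v = 286.7 m/s.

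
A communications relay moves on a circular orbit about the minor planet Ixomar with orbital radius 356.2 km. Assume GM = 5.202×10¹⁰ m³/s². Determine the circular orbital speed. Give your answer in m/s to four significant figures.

r = 356.2 km = 3.562×10⁵ m.
For a circular orbit v = √(μ/r) = √(5.202×10¹⁰ / 3.562×10⁵) = √(1.460×10⁵) = 382.2 m/s.

v ≈ 382.2 m/s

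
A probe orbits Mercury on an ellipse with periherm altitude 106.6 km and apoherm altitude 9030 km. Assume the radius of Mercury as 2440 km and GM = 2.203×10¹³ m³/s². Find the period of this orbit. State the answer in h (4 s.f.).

T ≈ 6.899 h

r_p = 2440 + 106.6 = 2546.6 km = 2.5466×10⁶ m.
r_a = 2440 + 9030 = 11470 km = 1.1470×10⁷ m.
Semi-major axis a = (r_p + r_a)/2 = (2546.6 + 11470)/2 = 7008.3 km = 7.008×10⁶ m.
By Kepler's third law T = 2π√(a³/μ) = 2π × 3.953×10³ = 2.484×10⁴ s.
= 6.899 h.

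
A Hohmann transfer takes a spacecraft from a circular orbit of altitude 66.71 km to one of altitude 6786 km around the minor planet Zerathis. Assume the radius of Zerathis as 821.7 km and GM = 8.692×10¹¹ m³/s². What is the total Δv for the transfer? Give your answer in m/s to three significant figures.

r₁ = 821.7 + 66.71 = 888.41 km = 8.8841×10⁵ m.
r₂ = 821.7 + 6786 = 7607.7 km = 7.6077×10⁶ m.
Transfer ellipse a_t = (r₁ + r₂)/2 = 4.248×10⁶ m.
At r₁: circular v_c1 = √(μ/r₁) = 989.1 m/s; transfer-periapsis v_p = √[μ(2/r₁ − 1/a_t)] = 1324 m/s.
Δv₁ = v_p − v_c1 = 334.6 m/s.
At r₂: circular v_c2 = √(μ/r₂) = 338.0 m/s; transfer-apoapsis v_a = √[μ(2/r₂ − 1/a_t)] = 154.6 m/s.
Δv₂ = v_c2 − v_a = 183.4 m/s.
Total Δv = Δv₁ + Δv₂ = 518.0 m/s.

Δv_total ≈ 518 m/s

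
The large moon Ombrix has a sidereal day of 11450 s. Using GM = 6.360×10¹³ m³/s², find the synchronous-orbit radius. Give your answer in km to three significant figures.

r_sync ≈ 5960 km

A synchronous orbit has period T, so by Kepler's third law a = (μT²/4π²)^(1/3).
μT²/4π² = 6.360×10¹³ × (1.145×10⁴)² / 39.48 = 2.112×10²⁰ m³.
a = 5.955×10⁶ m = 5955.3 km.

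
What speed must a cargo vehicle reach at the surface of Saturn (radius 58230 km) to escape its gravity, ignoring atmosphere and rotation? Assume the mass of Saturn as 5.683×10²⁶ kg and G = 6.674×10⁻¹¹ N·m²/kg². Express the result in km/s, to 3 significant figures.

μ = GM = 6.674×10⁻¹¹ × 5.683×10²⁶ = 3.793×10¹⁶ m³/s².
r = R = 5.823×10⁷ m.
Escape speed v_esc = √(2μ/r) = √(2 × 3.793×10¹⁶ / 5.823×10⁷) = √(1.303×10⁹) = 36090 m/s.
= 36.09 km/s.

v_esc ≈ 36.1 km/s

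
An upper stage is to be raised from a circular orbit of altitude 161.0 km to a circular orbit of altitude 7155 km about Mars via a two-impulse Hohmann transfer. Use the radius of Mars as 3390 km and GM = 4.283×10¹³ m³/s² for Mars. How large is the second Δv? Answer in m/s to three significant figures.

r₁ = 3390 + 161.0 = 3551.0 km = 3.5510×10⁶ m.
r₂ = 3390 + 7155 = 10545 km = 1.0545×10⁷ m.
Transfer ellipse a_t = (r₁ + r₂)/2 = 7.048×10⁶ m.
At r₁: circular v_c1 = √(μ/r₁) = 3473 m/s; transfer-periapsis v_p = √[μ(2/r₁ − 1/a_t)] = 4248 m/s.
At r₂: circular v_c2 = √(μ/r₂) = 2015 m/s; transfer-apoapsis v_a = √[μ(2/r₂ − 1/a_t)] = 1431 m/s.
Δv₂ = v_c2 − v_a = 584.8 m/s.

Δv ≈ 585 m/s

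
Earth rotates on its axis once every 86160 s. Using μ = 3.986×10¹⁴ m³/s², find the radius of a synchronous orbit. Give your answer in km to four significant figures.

A synchronous orbit has period T, so by Kepler's third law a = (μT²/4π²)^(1/3).
μT²/4π² = 3.986×10¹⁴ × (8.616×10⁴)² / 39.48 = 7.495×10²² m³.
a = 4.216×10⁷ m = 42163 km.

r_sync ≈ 42160 km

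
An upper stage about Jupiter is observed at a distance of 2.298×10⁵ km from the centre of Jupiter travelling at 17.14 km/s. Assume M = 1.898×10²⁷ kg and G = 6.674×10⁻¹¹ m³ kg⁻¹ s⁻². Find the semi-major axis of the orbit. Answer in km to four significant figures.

a ≈ 1.566×10⁵ km

μ = GM = 6.674×10⁻¹¹ × 1.898×10²⁷ = 1.267×10¹⁷ m³/s².
r = 2.298×10⁸ m.
Specific orbital energy ε = v²/2 − μ/r = (17140)²/2 − 1.267×10¹⁷/2.298×10⁸ = -4.043×10⁸ J/kg.
Since ε = −μ/(2a), a = −μ/(2ε) = 1.566×10⁸ m = 1.5664×10⁵ km.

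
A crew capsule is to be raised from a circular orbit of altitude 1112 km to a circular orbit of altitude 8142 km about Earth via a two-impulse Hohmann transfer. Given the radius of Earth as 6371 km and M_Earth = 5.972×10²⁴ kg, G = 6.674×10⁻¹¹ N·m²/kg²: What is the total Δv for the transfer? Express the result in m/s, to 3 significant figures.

Δv_total ≈ 2000 m/s

μ = GM = 6.674×10⁻¹¹ × 5.972×10²⁴ = 3.986×10¹⁴ m³/s².
r₁ = 6371 + 1112 = 7483.0 km = 7.4830×10⁶ m.
r₂ = 6371 + 8142 = 14513 km = 1.4513×10⁷ m.
Transfer ellipse a_t = (r₁ + r₂)/2 = 1.100×10⁷ m.
At r₁: circular v_c1 = √(μ/r₁) = 7298 m/s; transfer-perigee v_p = √[μ(2/r₁ − 1/a_t)] = 8384 m/s.
Δv₁ = v_p − v_c1 = 1086 m/s.
At r₂: circular v_c2 = √(μ/r₂) = 5241 m/s; transfer-apogee v_a = √[μ(2/r₂ − 1/a_t)] = 4323 m/s.
Δv₂ = v_c2 − v_a = 917.8 m/s.
Total Δv = Δv₁ + Δv₂ = 2003 m/s.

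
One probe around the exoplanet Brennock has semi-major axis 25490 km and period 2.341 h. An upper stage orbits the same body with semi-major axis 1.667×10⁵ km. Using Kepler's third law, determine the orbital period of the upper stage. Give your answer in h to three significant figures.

Kepler's third law: T² ∝ a³, so T₂ = T₁ (a₂/a₁)^(3/2).
a₂/a₁ = 6.540, (a₂/a₁)^(3/2) = 16.72.
T₂ = 2.341 × 16.72 = 39.15 h.

T₂ ≈ 39.2 h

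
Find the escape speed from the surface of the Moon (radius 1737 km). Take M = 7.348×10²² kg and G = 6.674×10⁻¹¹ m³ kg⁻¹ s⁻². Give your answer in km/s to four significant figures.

v_esc ≈ 2.376 km/s

μ = GM = 6.674×10⁻¹¹ × 7.348×10²² = 4.904×10¹² m³/s².
r = R = 1.737×10⁶ m.
Escape speed v_esc = √(2μ/r) = √(2 × 4.904×10¹² / 1.737×10⁶) = √(5.647×10⁶) = 2376 m/s.
= 2.376 km/s.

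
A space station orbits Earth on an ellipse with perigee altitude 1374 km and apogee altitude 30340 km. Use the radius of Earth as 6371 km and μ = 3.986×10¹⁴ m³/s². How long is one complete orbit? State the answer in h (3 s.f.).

r_p = 6371 + 1374 = 7745.0 km = 7.7450×10⁶ m.
r_a = 6371 + 30340 = 36711 km = 3.6711×10⁷ m.
Semi-major axis a = (r_p + r_a)/2 = (7745.0 + 36711)/2 = 22228 km = 2.223×10⁷ m.
By Kepler's third law T = 2π√(a³/μ) = 2π × 5.249×10³ = 3.298×10⁴ s.
= 9.161 h.

T ≈ 9.16 h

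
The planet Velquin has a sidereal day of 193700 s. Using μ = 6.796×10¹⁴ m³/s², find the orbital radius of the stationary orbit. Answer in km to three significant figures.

r_sync ≈ 86400 km

A synchronous orbit has period T, so by Kepler's third law a = (μT²/4π²)^(1/3).
μT²/4π² = 6.796×10¹⁴ × (1.937×10⁵)² / 39.48 = 6.459×10²³ m³.
a = 8.644×10⁷ m = 86441 km.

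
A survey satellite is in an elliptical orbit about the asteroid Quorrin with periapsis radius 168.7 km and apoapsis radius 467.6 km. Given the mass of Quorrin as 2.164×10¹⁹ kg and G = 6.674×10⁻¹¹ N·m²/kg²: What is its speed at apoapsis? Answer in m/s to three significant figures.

v ≈ 40.5 m/s

μ = GM = 6.674×10⁻¹¹ × 2.164×10¹⁹ = 1.444×10⁹ m³/s².
Semi-major axis a = (r_p + r_a)/2 = 318.15 km = 3.182×10⁵ m.
Vis-viva: v² = μ(2/r − 1/a) = 1.444×10⁹ × (4.277×10⁻⁶ − 3.143×10⁻⁶) = 1.638×10³ m²/s².
v = 40.47 m/s.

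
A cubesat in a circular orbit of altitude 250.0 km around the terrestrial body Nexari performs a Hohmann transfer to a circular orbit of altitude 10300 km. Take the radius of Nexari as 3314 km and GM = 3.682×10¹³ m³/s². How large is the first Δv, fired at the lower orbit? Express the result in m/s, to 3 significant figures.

r₁ = 3314 + 250.0 = 3564.0 km = 3.5640×10⁶ m.
r₂ = 3314 + 10300 = 13614 km = 1.3614×10⁷ m.
Transfer ellipse a_t = (r₁ + r₂)/2 = 8.589×10⁶ m.
At r₁: circular v_c1 = √(μ/r₁) = 3214 m/s; transfer-periapsis v_p = √[μ(2/r₁ − 1/a_t)] = 4047 m/s.
Δv₁ = v_p − v_c1 = 832.4 m/s.

Δv ≈ 832 m/s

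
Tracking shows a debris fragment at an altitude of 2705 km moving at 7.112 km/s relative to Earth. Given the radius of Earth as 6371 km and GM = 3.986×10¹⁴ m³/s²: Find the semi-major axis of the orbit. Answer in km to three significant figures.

a ≈ 10700 km

r = 6371 + 2705 = 9076.0 km = 9.076×10⁶ m.
Vis-viva rearranged: 1/a = 2/r − v²/μ = 2.204×10⁻⁷ − 1.269×10⁻⁷ = 9.347×10⁻⁸ m⁻¹.
a = 1.070×10⁷ m = 10699 km.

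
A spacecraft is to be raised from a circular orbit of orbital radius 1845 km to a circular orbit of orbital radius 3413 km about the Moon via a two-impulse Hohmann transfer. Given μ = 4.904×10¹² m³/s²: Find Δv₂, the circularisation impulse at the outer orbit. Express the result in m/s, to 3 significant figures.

r₁ = 1845 km = 1.845×10⁶ m.
r₂ = 3413 km = 3.413×10⁶ m.
Transfer ellipse a_t = (r₁ + r₂)/2 = 2.629×10⁶ m.
At r₁: circular v_c1 = √(μ/r₁) = 1630 m/s; transfer-perilune v_p = √[μ(2/r₁ − 1/a_t)] = 1858 m/s.
At r₂: circular v_c2 = √(μ/r₂) = 1199 m/s; transfer-apolune v_a = √[μ(2/r₂ − 1/a_t)] = 1004 m/s.
Δv₂ = v_c2 − v_a = 194.5 m/s.

Δv ≈ 195 m/s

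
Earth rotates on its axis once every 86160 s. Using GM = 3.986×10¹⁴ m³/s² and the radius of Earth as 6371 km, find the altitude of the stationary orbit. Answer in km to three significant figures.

h_sync ≈ 35800 km

A synchronous orbit has period T, so by Kepler's third law a = (μT²/4π²)^(1/3).
μT²/4π² = 3.986×10¹⁴ × (8.616×10⁴)² / 39.48 = 7.495×10²² m³.
a = 4.216×10⁷ m = 42163 km.
Altitude h = a − R = 42163 − 6371 = 35792 km.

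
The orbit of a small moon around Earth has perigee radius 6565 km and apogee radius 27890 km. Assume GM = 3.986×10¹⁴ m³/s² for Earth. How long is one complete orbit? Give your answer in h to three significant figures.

Semi-major axis a = (r_p + r_a)/2 = (6565.0 + 27890)/2 = 17228 km = 1.723×10⁷ m.
By Kepler's third law T = 2π√(a³/μ) = 2π × 3.581×10³ = 2.250×10⁴ s.
= 6.251 h.

T ≈ 6.25 h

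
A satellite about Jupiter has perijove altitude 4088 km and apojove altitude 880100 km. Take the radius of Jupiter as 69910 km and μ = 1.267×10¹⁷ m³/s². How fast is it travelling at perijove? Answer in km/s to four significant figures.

v ≈ 56.36 km/s

r_p = 69910 + 4088 = 73998 km = 7.3998×10⁷ m.
r_a = 69910 + 880100 = 950010 km = 9.5001×10⁸ m.
Semi-major axis a = (r_p + r_a)/2 = 5.1200×10⁵ km = 5.120×10⁸ m.
Vis-viva: v² = μ(2/r − 1/a) = 1.267×10¹⁷ × (2.703×10⁻⁸ − 1.953×10⁻⁹) = 3.177×10⁹ m²/s².
v = 56360 m/s = 56.36 km/s.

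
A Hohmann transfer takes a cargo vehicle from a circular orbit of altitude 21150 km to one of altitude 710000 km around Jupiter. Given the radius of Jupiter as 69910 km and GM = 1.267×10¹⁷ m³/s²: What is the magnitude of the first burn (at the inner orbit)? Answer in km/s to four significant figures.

r₁ = 69910 + 21150 = 91060 km = 9.1060×10⁷ m.
r₂ = 69910 + 710000 = 779910 km = 7.7991×10⁸ m.
Transfer ellipse a_t = (r₁ + r₂)/2 = 4.355×10⁸ m.
At r₁: circular v_c1 = √(μ/r₁) = 37300 m/s; transfer-perijove v_p = √[μ(2/r₁ − 1/a_t)] = 49920 m/s.
Δv₁ = v_p − v_c1 = 12620 m/s.
= 12.62 km/s.

Δv ≈ 12.62 km/s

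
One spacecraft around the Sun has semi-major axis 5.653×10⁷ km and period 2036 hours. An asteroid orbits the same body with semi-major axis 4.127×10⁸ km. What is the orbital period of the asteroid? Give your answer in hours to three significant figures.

Kepler's third law: T² ∝ a³, so T₂ = T₁ (a₂/a₁)^(3/2).
a₂/a₁ = 7.301, (a₂/a₁)^(3/2) = 19.73.
T₂ = 2036 × 19.73 = 40160 hours.

T₂ ≈ 40200 hours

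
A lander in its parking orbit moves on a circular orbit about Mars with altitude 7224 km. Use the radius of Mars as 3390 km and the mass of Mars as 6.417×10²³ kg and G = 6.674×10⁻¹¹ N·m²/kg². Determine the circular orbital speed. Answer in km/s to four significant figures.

v ≈ 2.009 km/s

μ = GM = 6.674×10⁻¹¹ × 6.417×10²³ = 4.283×10¹³ m³/s².
r = 3390 + 7224 = 10614 km = 1.0614×10⁷ m.
For a circular orbit v = √(μ/r) = √(4.283×10¹³ / 1.061×10⁷) = √(4.035×10⁶) = 2009 m/s.
That is 2.009 km/s.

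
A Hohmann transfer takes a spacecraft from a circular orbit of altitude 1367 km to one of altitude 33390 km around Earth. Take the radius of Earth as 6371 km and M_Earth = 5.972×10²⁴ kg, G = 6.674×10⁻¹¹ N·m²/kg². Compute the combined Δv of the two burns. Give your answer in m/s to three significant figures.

μ = GM = 6.674×10⁻¹¹ × 5.972×10²⁴ = 3.986×10¹⁴ m³/s².
r₁ = 6371 + 1367 = 7738.0 km = 7.7380×10⁶ m.
r₂ = 6371 + 33390 = 39761 km = 3.9761×10⁷ m.
Transfer ellipse a_t = (r₁ + r₂)/2 = 2.375×10⁷ m.
At r₁: circular v_c1 = √(μ/r₁) = 7177 m/s; transfer-perigee v_p = √[μ(2/r₁ − 1/a_t)] = 9286 m/s.
Δv₁ = v_p − v_c1 = 2109 m/s.
At r₂: circular v_c2 = √(μ/r₂) = 3166 m/s; transfer-apogee v_a = √[μ(2/r₂ − 1/a_t)] = 1807 m/s.
Δv₂ = v_c2 − v_a = 1359 m/s.
Total Δv = Δv₁ + Δv₂ = 3468 m/s.

Δv_total ≈ 3470 m/s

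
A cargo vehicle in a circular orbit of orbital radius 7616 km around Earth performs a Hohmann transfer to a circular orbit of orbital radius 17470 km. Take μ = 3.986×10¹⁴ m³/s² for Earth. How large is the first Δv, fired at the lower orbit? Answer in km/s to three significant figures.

Δv ≈ 1.30 km/s

r₁ = 7616 km = 7.616×10⁶ m.
r₂ = 17470 km = 1.747×10⁷ m.
Transfer ellipse a_t = (r₁ + r₂)/2 = 1.254×10⁷ m.
At r₁: circular v_c1 = √(μ/r₁) = 7234 m/s; transfer-perigee v_p = √[μ(2/r₁ − 1/a_t)] = 8538 m/s.
Δv₁ = v_p − v_c1 = 1303 m/s.
= 1.303 km/s.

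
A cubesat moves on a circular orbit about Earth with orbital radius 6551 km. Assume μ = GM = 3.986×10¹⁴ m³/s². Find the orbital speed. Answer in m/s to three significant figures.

r = 6551 km = 6.551×10⁶ m.
For a circular orbit v = √(μ/r) = √(3.986×10¹⁴ / 6.551×10⁶) = √(6.085×10⁷) = 7800 m/s.

v ≈ 7800 m/s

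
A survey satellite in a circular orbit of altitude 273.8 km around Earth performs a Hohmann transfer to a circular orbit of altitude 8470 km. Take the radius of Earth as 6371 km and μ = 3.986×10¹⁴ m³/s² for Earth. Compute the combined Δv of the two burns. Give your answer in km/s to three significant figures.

r₁ = 6371 + 273.8 = 6644.8 km = 6.6448×10⁶ m.
r₂ = 6371 + 8470 = 14841 km = 1.4841×10⁷ m.
Transfer ellipse a_t = (r₁ + r₂)/2 = 1.074×10⁷ m.
At r₁: circular v_c1 = √(μ/r₁) = 7745 m/s; transfer-perigee v_p = √[μ(2/r₁ − 1/a_t)] = 9103 m/s.
Δv₁ = v_p − v_c1 = 1358 m/s.
At r₂: circular v_c2 = √(μ/r₂) = 5182 m/s; transfer-apogee v_a = √[μ(2/r₂ − 1/a_t)] = 4076 m/s.
Δv₂ = v_c2 − v_a = 1107 m/s.
Total Δv = Δv₁ + Δv₂ = 2465 m/s = 2.465 km/s.

Δv_total ≈ 2.46 km/s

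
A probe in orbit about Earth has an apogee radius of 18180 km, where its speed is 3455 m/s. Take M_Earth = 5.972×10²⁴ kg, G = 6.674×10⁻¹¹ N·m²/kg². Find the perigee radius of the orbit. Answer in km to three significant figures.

μ = GM = 6.674×10⁻¹¹ × 5.972×10²⁴ = 3.986×10¹⁴ m³/s².
r_a = 1.818×10⁷ m.
Specific energy ε = v²/2 − μ/r = -1.596×10⁷ J/kg, so a = −μ/(2ε) = 1.249×10⁷ m.
The apsides satisfy r_p + r_a = 2a, so the perigee radius is 2a − r_a = 6.801×10⁶ m = 6800.8 km.

perigee radius ≈ 6800 km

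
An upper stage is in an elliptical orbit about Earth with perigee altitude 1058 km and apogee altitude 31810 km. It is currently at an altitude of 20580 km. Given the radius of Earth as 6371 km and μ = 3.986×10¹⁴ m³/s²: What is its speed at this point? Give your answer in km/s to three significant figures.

r_p = 6371 + 1058 = 7429.0 km = 7.4290×10⁶ m.
r_a = 6371 + 31810 = 38181 km = 3.8181×10⁷ m.
r = 6371 + 20580 = 26951 km = 2.695×10⁷ m.
Semi-major axis a = (r_p + r_a)/2 = 22805 km = 2.280×10⁷ m.
Vis-viva: v² = μ(2/r − 1/a) = 3.986×10¹⁴ × (7.421×10⁻⁸ − 4.385×10⁻⁸) = 1.210×10⁷ m²/s².
v = 3479 m/s = 3.479 km/s.

v ≈ 3.48 km/s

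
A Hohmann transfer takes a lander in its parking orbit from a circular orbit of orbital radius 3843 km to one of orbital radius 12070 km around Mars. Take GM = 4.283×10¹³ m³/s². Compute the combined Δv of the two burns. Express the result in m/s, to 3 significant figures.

Δv_total ≈ 1350 m/s

r₁ = 3843 km = 3.843×10⁶ m.
r₂ = 12070 km = 1.207×10⁷ m.
Transfer ellipse a_t = (r₁ + r₂)/2 = 7.956×10⁶ m.
At r₁: circular v_c1 = √(μ/r₁) = 3338 m/s; transfer-periapsis v_p = √[μ(2/r₁ − 1/a_t)] = 4112 m/s.
Δv₁ = v_p − v_c1 = 773.4 m/s.
At r₂: circular v_c2 = √(μ/r₂) = 1884 m/s; transfer-apoapsis v_a = √[μ(2/r₂ − 1/a_t)] = 1309 m/s.
Δv₂ = v_c2 − v_a = 574.6 m/s.
Total Δv = Δv₁ + Δv₂ = 1348 m/s.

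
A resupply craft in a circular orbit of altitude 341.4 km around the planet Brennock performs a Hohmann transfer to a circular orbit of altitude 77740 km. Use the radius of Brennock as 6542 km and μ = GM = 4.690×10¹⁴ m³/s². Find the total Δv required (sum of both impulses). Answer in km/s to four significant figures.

r₁ = 6542 + 341.4 = 6883.4 km = 6.8834×10⁶ m.
r₂ = 6542 + 77740 = 84282 km = 8.4282×10⁷ m.
Transfer ellipse a_t = (r₁ + r₂)/2 = 4.558×10⁷ m.
At r₁: circular v_c1 = √(μ/r₁) = 8254 m/s; transfer-periapsis v_p = √[μ(2/r₁ − 1/a_t)] = 11220 m/s.
Δv₁ = v_p − v_c1 = 2970 m/s.
At r₂: circular v_c2 = √(μ/r₂) = 2359 m/s; transfer-apoapsis v_a = √[μ(2/r₂ − 1/a_t)] = 916.7 m/s.
Δv₂ = v_c2 − v_a = 1442 m/s.
Total Δv = Δv₁ + Δv₂ = 4412 m/s = 4.412 km/s.

Δv_total ≈ 4.412 km/s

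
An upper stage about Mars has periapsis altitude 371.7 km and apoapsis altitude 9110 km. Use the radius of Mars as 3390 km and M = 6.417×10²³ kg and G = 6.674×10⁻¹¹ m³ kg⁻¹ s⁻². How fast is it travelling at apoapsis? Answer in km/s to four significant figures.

μ = GM = 6.674×10⁻¹¹ × 6.417×10²³ = 4.283×10¹³ m³/s².
r_p = 3390 + 371.7 = 3761.7 km = 3.7617×10⁶ m.
r_a = 3390 + 9110 = 12500 km = 1.2500×10⁷ m.
Semi-major axis a = (r_p + r_a)/2 = 8130.9 km = 8.131×10⁶ m.
Vis-viva: v² = μ(2/r − 1/a) = 4.283×10¹³ × (1.600×10⁻⁷ − 1.230×10⁻⁷) = 1.585×10⁶ m²/s².
v = 1259 m/s = 1.259 km/s.

v ≈ 1.259 km/s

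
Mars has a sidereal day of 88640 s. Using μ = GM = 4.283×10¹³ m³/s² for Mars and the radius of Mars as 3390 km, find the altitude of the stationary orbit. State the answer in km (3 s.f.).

h_sync ≈ 17000 km

A synchronous orbit has period T, so by Kepler's third law a = (μT²/4π²)^(1/3).
μT²/4π² = 4.283×10¹³ × (8.864×10⁴)² / 39.48 = 8.524×10²¹ m³.
a = 2.043×10⁷ m = 20428 km.
Altitude h = a − R = 20428 − 3390 = 17038 km.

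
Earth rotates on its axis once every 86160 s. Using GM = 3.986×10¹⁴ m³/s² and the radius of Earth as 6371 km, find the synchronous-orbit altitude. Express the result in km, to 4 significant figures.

h_sync ≈ 35790 km

A synchronous orbit has period T, so by Kepler's third law a = (μT²/4π²)^(1/3).
μT²/4π² = 3.986×10¹⁴ × (8.616×10⁴)² / 39.48 = 7.495×10²² m³.
a = 4.216×10⁷ m = 42163 km.
Altitude h = a − R = 42163 − 6371 = 35792 km.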